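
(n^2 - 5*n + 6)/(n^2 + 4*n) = (n^2 - 5*n + 6)/(n*(n + 4))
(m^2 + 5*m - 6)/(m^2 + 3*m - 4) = (m + 6)/(m + 4)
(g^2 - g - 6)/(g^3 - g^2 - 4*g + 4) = (g - 3)/(g^2 - 3*g + 2)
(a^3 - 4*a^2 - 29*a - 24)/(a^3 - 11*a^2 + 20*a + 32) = (a + 3)/(a - 4)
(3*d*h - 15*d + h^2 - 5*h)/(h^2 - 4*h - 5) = (3*d + h)/(h + 1)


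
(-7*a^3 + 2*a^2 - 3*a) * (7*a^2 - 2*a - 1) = -49*a^5 + 28*a^4 - 18*a^3 + 4*a^2 + 3*a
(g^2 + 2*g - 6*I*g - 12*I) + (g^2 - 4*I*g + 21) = 2*g^2 + 2*g - 10*I*g + 21 - 12*I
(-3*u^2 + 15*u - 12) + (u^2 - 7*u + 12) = -2*u^2 + 8*u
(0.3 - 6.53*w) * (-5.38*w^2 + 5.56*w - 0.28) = 35.1314*w^3 - 37.9208*w^2 + 3.4964*w - 0.084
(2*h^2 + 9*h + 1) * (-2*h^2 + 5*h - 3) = -4*h^4 - 8*h^3 + 37*h^2 - 22*h - 3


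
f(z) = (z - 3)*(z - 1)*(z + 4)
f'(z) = (z - 3)*(z - 1) + (z - 3)*(z + 4) + (z - 1)*(z + 4)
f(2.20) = -5.95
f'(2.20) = 1.52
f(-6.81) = -215.29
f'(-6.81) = 126.13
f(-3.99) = 0.35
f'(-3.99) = 34.76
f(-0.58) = 19.34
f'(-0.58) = -11.99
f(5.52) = 108.44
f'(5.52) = 78.41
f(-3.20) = 20.83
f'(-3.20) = 17.72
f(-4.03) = -1.06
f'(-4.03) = 35.72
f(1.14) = -1.34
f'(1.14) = -9.10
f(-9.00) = -600.00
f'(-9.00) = 230.00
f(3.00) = 0.00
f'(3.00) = 14.00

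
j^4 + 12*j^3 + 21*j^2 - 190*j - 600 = (j - 4)*(j + 5)^2*(j + 6)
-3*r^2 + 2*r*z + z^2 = (-r + z)*(3*r + z)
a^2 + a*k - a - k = (a - 1)*(a + k)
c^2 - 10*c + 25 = (c - 5)^2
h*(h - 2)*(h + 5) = h^3 + 3*h^2 - 10*h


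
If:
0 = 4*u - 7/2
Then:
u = 7/8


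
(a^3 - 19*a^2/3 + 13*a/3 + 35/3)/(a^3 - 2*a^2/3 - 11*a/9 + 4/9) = 3*(3*a^2 - 22*a + 35)/(9*a^2 - 15*a + 4)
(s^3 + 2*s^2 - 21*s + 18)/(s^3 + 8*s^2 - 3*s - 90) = (s - 1)/(s + 5)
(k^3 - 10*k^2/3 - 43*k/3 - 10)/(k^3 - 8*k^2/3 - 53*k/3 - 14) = (3*k + 5)/(3*k + 7)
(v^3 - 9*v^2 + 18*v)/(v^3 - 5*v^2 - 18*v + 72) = v/(v + 4)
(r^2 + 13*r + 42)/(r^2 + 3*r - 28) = (r + 6)/(r - 4)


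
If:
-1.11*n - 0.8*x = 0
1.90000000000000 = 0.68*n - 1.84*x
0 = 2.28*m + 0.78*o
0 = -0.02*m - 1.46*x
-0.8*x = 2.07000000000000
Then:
No Solution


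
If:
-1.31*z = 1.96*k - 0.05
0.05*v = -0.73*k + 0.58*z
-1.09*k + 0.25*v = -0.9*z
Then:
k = 0.01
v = -0.00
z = 0.02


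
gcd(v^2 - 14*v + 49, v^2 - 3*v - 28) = v - 7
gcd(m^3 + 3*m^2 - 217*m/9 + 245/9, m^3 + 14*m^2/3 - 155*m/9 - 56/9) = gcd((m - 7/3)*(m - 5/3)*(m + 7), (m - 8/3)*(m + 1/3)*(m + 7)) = m + 7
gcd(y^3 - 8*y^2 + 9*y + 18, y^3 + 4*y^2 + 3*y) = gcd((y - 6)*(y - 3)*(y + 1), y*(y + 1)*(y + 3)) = y + 1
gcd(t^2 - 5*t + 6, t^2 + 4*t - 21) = t - 3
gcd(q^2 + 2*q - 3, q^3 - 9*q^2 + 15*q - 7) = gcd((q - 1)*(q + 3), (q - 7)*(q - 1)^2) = q - 1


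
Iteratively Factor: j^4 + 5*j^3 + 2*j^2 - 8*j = (j - 1)*(j^3 + 6*j^2 + 8*j) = j*(j - 1)*(j^2 + 6*j + 8) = j*(j - 1)*(j + 4)*(j + 2)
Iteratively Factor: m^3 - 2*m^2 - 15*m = (m - 5)*(m^2 + 3*m) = m*(m - 5)*(m + 3)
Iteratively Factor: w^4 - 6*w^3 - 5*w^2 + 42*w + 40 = (w - 5)*(w^3 - w^2 - 10*w - 8) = (w - 5)*(w + 2)*(w^2 - 3*w - 4) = (w - 5)*(w - 4)*(w + 2)*(w + 1)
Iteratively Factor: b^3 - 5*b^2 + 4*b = (b - 4)*(b^2 - b) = b*(b - 4)*(b - 1)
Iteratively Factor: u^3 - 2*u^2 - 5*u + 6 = (u - 3)*(u^2 + u - 2) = (u - 3)*(u + 2)*(u - 1)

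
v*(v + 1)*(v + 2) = v^3 + 3*v^2 + 2*v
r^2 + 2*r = r*(r + 2)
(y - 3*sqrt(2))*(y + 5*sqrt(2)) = y^2 + 2*sqrt(2)*y - 30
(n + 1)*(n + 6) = n^2 + 7*n + 6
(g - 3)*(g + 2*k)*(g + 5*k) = g^3 + 7*g^2*k - 3*g^2 + 10*g*k^2 - 21*g*k - 30*k^2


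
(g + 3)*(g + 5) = g^2 + 8*g + 15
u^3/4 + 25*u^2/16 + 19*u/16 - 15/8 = (u/4 + 1/2)*(u - 3/4)*(u + 5)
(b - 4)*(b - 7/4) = b^2 - 23*b/4 + 7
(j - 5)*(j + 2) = j^2 - 3*j - 10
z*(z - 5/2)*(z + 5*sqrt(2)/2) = z^3 - 5*z^2/2 + 5*sqrt(2)*z^2/2 - 25*sqrt(2)*z/4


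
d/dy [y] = 1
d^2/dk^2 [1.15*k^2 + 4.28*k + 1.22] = 2.30000000000000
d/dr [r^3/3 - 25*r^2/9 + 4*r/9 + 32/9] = r^2 - 50*r/9 + 4/9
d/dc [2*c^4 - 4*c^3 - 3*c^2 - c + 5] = 8*c^3 - 12*c^2 - 6*c - 1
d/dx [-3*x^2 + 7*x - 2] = 7 - 6*x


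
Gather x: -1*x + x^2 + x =x^2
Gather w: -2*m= -2*m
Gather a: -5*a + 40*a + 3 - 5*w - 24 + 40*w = 35*a + 35*w - 21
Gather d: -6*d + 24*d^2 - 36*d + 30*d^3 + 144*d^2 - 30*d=30*d^3 + 168*d^2 - 72*d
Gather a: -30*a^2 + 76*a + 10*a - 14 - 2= -30*a^2 + 86*a - 16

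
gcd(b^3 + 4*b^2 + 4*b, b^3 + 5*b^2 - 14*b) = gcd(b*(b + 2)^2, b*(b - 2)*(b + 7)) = b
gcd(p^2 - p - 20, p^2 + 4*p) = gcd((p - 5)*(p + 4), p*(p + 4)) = p + 4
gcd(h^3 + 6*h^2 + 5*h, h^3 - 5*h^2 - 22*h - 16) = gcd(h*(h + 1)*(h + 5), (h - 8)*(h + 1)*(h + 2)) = h + 1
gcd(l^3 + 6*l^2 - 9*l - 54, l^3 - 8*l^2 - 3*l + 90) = l + 3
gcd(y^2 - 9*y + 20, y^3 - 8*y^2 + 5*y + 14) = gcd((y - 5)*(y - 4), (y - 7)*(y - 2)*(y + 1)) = 1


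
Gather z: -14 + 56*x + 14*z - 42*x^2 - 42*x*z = -42*x^2 + 56*x + z*(14 - 42*x) - 14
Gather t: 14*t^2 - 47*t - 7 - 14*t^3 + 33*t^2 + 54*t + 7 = -14*t^3 + 47*t^2 + 7*t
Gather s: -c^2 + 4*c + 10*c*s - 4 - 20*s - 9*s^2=-c^2 + 4*c - 9*s^2 + s*(10*c - 20) - 4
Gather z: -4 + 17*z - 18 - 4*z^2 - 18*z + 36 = -4*z^2 - z + 14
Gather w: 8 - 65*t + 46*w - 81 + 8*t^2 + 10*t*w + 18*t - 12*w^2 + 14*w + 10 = 8*t^2 - 47*t - 12*w^2 + w*(10*t + 60) - 63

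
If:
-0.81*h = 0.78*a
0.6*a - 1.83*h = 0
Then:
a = 0.00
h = 0.00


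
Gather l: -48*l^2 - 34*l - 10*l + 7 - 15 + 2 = -48*l^2 - 44*l - 6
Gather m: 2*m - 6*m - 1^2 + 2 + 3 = 4 - 4*m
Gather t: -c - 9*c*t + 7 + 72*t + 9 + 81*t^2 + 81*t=-c + 81*t^2 + t*(153 - 9*c) + 16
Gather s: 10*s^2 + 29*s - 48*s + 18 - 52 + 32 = 10*s^2 - 19*s - 2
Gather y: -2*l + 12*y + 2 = -2*l + 12*y + 2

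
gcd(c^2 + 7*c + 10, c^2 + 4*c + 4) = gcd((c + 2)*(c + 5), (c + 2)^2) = c + 2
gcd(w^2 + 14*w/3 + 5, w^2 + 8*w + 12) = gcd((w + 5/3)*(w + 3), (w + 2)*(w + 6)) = 1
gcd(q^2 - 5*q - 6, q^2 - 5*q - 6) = q^2 - 5*q - 6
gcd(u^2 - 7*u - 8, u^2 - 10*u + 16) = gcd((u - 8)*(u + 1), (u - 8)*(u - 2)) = u - 8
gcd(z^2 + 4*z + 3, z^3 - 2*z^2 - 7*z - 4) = z + 1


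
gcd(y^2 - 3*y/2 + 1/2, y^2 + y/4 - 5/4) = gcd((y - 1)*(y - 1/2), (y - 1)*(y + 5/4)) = y - 1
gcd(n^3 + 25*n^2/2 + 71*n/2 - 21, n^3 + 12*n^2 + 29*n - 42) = n^2 + 13*n + 42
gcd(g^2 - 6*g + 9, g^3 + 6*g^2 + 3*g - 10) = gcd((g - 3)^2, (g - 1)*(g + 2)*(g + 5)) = 1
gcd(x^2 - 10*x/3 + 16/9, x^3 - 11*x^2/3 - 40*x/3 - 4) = 1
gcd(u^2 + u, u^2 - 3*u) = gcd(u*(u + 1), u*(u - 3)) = u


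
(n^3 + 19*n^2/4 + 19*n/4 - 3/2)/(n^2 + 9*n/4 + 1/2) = (4*n^2 + 11*n - 3)/(4*n + 1)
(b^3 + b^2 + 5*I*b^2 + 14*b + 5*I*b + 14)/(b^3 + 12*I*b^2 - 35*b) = (b^2 + b*(1 - 2*I) - 2*I)/(b*(b + 5*I))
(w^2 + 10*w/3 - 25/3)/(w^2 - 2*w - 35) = (w - 5/3)/(w - 7)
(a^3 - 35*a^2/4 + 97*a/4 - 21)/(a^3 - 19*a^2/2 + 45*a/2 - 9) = (4*a^2 - 23*a + 28)/(2*(2*a^2 - 13*a + 6))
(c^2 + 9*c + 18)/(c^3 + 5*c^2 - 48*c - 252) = (c + 3)/(c^2 - c - 42)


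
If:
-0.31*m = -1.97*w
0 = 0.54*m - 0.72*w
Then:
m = 0.00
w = 0.00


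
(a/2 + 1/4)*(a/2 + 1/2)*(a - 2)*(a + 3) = a^4/4 + 5*a^3/8 - a^2 - 17*a/8 - 3/4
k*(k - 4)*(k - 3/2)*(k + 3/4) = k^4 - 19*k^3/4 + 15*k^2/8 + 9*k/2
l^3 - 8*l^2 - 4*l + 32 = (l - 8)*(l - 2)*(l + 2)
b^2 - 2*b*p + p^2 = (b - p)^2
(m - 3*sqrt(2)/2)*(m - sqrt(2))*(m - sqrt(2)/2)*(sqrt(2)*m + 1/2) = sqrt(2)*m^4 - 11*m^3/2 + 4*sqrt(2)*m^2 - m/4 - 3*sqrt(2)/4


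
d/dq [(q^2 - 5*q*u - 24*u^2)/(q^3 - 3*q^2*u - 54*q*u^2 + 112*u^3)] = (-q^2 - 6*q*u - 29*u^2)/(q^4 + 10*q^3*u - 3*q^2*u^2 - 140*q*u^3 + 196*u^4)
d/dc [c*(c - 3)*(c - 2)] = 3*c^2 - 10*c + 6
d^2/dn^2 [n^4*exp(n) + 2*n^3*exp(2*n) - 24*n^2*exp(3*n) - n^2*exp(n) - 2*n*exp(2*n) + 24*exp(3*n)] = (n^4 + 8*n^3*exp(n) + 8*n^3 - 216*n^2*exp(2*n) + 24*n^2*exp(n) + 11*n^2 - 288*n*exp(2*n) + 4*n*exp(n) - 4*n + 168*exp(2*n) - 8*exp(n) - 2)*exp(n)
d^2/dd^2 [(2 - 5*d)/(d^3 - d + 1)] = 2*(-(5*d - 2)*(3*d^2 - 1)^2 + (15*d^2 + 3*d*(5*d - 2) - 5)*(d^3 - d + 1))/(d^3 - d + 1)^3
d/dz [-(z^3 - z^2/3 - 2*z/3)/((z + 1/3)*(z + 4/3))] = 3*(-27*z^4 - 90*z^3 - 39*z^2 + 8*z + 8)/(81*z^4 + 270*z^3 + 297*z^2 + 120*z + 16)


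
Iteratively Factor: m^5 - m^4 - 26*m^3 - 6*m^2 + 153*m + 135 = (m + 3)*(m^4 - 4*m^3 - 14*m^2 + 36*m + 45) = (m - 3)*(m + 3)*(m^3 - m^2 - 17*m - 15) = (m - 5)*(m - 3)*(m + 3)*(m^2 + 4*m + 3) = (m - 5)*(m - 3)*(m + 3)^2*(m + 1)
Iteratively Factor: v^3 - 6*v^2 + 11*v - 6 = (v - 1)*(v^2 - 5*v + 6) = (v - 3)*(v - 1)*(v - 2)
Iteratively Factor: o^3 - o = (o)*(o^2 - 1) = o*(o - 1)*(o + 1)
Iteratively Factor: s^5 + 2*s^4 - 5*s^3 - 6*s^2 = (s + 1)*(s^4 + s^3 - 6*s^2) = s*(s + 1)*(s^3 + s^2 - 6*s) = s*(s - 2)*(s + 1)*(s^2 + 3*s) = s*(s - 2)*(s + 1)*(s + 3)*(s)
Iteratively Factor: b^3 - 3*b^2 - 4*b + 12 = (b - 2)*(b^2 - b - 6) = (b - 2)*(b + 2)*(b - 3)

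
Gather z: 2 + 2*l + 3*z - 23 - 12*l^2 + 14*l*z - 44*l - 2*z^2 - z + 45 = -12*l^2 - 42*l - 2*z^2 + z*(14*l + 2) + 24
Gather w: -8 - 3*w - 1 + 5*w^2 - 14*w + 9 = 5*w^2 - 17*w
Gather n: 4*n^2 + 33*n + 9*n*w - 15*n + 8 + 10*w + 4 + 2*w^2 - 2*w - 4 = 4*n^2 + n*(9*w + 18) + 2*w^2 + 8*w + 8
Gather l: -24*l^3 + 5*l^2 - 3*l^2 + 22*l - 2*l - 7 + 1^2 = -24*l^3 + 2*l^2 + 20*l - 6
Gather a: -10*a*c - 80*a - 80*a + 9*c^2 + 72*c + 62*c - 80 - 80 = a*(-10*c - 160) + 9*c^2 + 134*c - 160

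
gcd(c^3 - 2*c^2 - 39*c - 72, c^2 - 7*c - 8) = c - 8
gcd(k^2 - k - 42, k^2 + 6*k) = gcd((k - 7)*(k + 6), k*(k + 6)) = k + 6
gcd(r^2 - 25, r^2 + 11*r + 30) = r + 5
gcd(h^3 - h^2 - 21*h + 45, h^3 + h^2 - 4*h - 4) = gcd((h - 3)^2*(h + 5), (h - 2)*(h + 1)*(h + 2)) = 1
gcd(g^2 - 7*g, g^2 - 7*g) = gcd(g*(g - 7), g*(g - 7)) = g^2 - 7*g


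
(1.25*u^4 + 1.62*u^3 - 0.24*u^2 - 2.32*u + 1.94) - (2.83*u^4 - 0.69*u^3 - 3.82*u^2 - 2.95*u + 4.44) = -1.58*u^4 + 2.31*u^3 + 3.58*u^2 + 0.63*u - 2.5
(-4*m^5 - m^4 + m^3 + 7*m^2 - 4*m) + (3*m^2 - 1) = -4*m^5 - m^4 + m^3 + 10*m^2 - 4*m - 1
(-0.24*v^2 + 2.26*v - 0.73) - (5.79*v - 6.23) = -0.24*v^2 - 3.53*v + 5.5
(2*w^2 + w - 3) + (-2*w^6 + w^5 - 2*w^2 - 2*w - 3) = -2*w^6 + w^5 - w - 6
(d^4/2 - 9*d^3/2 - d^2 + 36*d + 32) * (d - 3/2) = d^5/2 - 21*d^4/4 + 23*d^3/4 + 75*d^2/2 - 22*d - 48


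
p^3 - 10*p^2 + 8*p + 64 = (p - 8)*(p - 4)*(p + 2)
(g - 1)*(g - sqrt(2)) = g^2 - sqrt(2)*g - g + sqrt(2)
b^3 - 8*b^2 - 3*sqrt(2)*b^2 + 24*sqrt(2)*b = b*(b - 8)*(b - 3*sqrt(2))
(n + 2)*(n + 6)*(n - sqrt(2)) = n^3 - sqrt(2)*n^2 + 8*n^2 - 8*sqrt(2)*n + 12*n - 12*sqrt(2)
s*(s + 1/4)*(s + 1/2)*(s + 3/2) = s^4 + 9*s^3/4 + 5*s^2/4 + 3*s/16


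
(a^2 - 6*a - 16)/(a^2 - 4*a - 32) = (a + 2)/(a + 4)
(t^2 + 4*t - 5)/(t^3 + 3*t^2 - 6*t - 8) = (t^2 + 4*t - 5)/(t^3 + 3*t^2 - 6*t - 8)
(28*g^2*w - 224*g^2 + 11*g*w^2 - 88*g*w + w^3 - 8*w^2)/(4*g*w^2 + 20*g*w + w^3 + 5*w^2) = (7*g*w - 56*g + w^2 - 8*w)/(w*(w + 5))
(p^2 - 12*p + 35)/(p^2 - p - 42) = (p - 5)/(p + 6)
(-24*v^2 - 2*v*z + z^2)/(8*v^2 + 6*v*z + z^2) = (-6*v + z)/(2*v + z)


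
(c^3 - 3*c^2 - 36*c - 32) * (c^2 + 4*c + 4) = c^5 + c^4 - 44*c^3 - 188*c^2 - 272*c - 128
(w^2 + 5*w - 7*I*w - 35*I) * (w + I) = w^3 + 5*w^2 - 6*I*w^2 + 7*w - 30*I*w + 35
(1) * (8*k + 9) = 8*k + 9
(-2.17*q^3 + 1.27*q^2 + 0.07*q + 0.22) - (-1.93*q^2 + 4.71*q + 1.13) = -2.17*q^3 + 3.2*q^2 - 4.64*q - 0.91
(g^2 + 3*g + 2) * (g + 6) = g^3 + 9*g^2 + 20*g + 12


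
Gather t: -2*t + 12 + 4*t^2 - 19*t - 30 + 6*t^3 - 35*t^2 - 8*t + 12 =6*t^3 - 31*t^2 - 29*t - 6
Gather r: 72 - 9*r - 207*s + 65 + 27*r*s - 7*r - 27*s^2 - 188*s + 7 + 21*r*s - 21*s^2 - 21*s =r*(48*s - 16) - 48*s^2 - 416*s + 144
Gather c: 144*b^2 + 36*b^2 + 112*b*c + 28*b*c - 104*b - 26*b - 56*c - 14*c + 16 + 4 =180*b^2 - 130*b + c*(140*b - 70) + 20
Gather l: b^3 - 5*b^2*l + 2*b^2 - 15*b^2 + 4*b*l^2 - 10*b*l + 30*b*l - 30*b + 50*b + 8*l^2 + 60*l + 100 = b^3 - 13*b^2 + 20*b + l^2*(4*b + 8) + l*(-5*b^2 + 20*b + 60) + 100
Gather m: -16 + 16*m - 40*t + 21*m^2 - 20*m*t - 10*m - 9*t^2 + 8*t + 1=21*m^2 + m*(6 - 20*t) - 9*t^2 - 32*t - 15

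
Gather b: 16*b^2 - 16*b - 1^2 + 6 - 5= 16*b^2 - 16*b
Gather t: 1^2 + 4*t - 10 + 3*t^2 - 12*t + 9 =3*t^2 - 8*t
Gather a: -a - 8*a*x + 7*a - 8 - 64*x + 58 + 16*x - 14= a*(6 - 8*x) - 48*x + 36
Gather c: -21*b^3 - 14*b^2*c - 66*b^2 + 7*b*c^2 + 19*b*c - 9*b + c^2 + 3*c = -21*b^3 - 66*b^2 - 9*b + c^2*(7*b + 1) + c*(-14*b^2 + 19*b + 3)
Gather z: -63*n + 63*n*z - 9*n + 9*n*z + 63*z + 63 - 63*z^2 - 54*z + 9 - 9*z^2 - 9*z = 72*n*z - 72*n - 72*z^2 + 72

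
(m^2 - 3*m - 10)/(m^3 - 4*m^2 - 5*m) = (m + 2)/(m*(m + 1))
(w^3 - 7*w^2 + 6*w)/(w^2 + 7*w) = (w^2 - 7*w + 6)/(w + 7)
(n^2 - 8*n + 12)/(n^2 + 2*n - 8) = (n - 6)/(n + 4)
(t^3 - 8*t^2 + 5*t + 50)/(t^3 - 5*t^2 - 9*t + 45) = (t^2 - 3*t - 10)/(t^2 - 9)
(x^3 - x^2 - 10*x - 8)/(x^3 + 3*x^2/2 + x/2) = 2*(x^2 - 2*x - 8)/(x*(2*x + 1))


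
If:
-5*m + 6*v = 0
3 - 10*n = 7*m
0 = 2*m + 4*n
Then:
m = 3/2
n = -3/4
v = 5/4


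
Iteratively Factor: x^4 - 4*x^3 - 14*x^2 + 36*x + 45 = (x - 3)*(x^3 - x^2 - 17*x - 15) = (x - 5)*(x - 3)*(x^2 + 4*x + 3) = (x - 5)*(x - 3)*(x + 1)*(x + 3)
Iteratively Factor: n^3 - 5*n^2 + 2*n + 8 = (n + 1)*(n^2 - 6*n + 8) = (n - 2)*(n + 1)*(n - 4)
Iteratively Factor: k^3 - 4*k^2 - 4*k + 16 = (k - 2)*(k^2 - 2*k - 8) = (k - 4)*(k - 2)*(k + 2)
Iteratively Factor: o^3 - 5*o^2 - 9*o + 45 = (o + 3)*(o^2 - 8*o + 15) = (o - 5)*(o + 3)*(o - 3)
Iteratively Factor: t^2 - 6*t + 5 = (t - 5)*(t - 1)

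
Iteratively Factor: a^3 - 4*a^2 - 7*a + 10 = (a - 5)*(a^2 + a - 2) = (a - 5)*(a - 1)*(a + 2)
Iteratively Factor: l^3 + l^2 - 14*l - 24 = (l + 3)*(l^2 - 2*l - 8) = (l - 4)*(l + 3)*(l + 2)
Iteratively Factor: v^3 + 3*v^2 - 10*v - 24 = (v - 3)*(v^2 + 6*v + 8) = (v - 3)*(v + 4)*(v + 2)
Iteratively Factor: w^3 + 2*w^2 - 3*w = (w)*(w^2 + 2*w - 3) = w*(w - 1)*(w + 3)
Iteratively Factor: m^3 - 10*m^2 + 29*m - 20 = (m - 5)*(m^2 - 5*m + 4) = (m - 5)*(m - 4)*(m - 1)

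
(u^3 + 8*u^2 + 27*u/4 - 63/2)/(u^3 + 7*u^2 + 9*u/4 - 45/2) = (2*u + 7)/(2*u + 5)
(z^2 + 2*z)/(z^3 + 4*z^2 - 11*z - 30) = z/(z^2 + 2*z - 15)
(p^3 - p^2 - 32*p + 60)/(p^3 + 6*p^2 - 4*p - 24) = (p - 5)/(p + 2)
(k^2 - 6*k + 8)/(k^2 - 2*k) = (k - 4)/k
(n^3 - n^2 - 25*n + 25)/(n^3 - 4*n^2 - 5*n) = (n^2 + 4*n - 5)/(n*(n + 1))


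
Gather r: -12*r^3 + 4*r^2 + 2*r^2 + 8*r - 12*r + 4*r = -12*r^3 + 6*r^2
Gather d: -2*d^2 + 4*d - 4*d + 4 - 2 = 2 - 2*d^2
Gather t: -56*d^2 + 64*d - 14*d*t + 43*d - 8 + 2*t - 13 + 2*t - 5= -56*d^2 + 107*d + t*(4 - 14*d) - 26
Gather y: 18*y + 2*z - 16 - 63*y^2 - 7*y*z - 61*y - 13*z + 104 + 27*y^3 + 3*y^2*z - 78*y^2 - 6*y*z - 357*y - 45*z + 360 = 27*y^3 + y^2*(3*z - 141) + y*(-13*z - 400) - 56*z + 448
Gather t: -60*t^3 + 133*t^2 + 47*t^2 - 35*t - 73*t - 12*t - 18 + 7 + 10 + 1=-60*t^3 + 180*t^2 - 120*t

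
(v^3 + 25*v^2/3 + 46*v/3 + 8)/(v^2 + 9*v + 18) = (3*v^2 + 7*v + 4)/(3*(v + 3))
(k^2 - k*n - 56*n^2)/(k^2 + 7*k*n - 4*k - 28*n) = (k - 8*n)/(k - 4)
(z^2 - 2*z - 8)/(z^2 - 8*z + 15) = (z^2 - 2*z - 8)/(z^2 - 8*z + 15)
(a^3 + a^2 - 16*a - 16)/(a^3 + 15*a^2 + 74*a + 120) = (a^2 - 3*a - 4)/(a^2 + 11*a + 30)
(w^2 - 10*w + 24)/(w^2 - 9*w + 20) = (w - 6)/(w - 5)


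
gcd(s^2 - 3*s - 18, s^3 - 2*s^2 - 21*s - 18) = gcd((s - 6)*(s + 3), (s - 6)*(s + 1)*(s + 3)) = s^2 - 3*s - 18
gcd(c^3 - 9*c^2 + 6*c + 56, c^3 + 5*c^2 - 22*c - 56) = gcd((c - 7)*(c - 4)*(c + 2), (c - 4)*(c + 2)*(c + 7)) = c^2 - 2*c - 8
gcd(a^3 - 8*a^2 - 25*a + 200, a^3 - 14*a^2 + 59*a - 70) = a - 5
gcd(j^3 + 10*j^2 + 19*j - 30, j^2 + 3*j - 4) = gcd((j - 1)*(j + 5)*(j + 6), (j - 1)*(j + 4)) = j - 1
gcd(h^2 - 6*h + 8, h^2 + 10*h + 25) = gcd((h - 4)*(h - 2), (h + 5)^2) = 1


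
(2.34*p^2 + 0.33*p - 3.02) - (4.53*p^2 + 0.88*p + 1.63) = -2.19*p^2 - 0.55*p - 4.65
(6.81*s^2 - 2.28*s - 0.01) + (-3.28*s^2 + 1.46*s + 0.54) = 3.53*s^2 - 0.82*s + 0.53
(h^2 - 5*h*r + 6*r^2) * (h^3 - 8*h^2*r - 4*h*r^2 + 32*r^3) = h^5 - 13*h^4*r + 42*h^3*r^2 + 4*h^2*r^3 - 184*h*r^4 + 192*r^5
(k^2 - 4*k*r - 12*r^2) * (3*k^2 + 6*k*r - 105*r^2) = 3*k^4 - 6*k^3*r - 165*k^2*r^2 + 348*k*r^3 + 1260*r^4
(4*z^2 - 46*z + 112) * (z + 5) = 4*z^3 - 26*z^2 - 118*z + 560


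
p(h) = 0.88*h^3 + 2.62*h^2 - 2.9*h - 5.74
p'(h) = 2.64*h^2 + 5.24*h - 2.9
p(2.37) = 13.82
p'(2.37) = 24.35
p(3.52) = 54.90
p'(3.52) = 48.26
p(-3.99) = -8.36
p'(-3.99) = 18.22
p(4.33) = 102.27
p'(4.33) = 69.29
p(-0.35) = -4.44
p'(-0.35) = -4.41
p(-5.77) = -70.83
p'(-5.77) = 54.76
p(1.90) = 4.24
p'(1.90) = 16.59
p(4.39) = 106.47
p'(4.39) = 70.98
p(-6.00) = -84.10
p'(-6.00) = 60.70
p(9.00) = 821.90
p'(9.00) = 258.10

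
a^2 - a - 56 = (a - 8)*(a + 7)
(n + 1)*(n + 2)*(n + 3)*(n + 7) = n^4 + 13*n^3 + 53*n^2 + 83*n + 42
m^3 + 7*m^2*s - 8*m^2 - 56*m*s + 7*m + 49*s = (m - 7)*(m - 1)*(m + 7*s)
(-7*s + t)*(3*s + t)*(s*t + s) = -21*s^3*t - 21*s^3 - 4*s^2*t^2 - 4*s^2*t + s*t^3 + s*t^2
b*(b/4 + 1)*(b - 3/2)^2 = b^4/4 + b^3/4 - 39*b^2/16 + 9*b/4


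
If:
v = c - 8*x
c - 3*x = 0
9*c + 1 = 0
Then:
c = -1/9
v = 5/27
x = -1/27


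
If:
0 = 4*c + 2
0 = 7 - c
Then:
No Solution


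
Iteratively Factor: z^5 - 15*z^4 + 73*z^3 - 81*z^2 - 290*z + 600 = (z + 2)*(z^4 - 17*z^3 + 107*z^2 - 295*z + 300) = (z - 4)*(z + 2)*(z^3 - 13*z^2 + 55*z - 75) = (z - 5)*(z - 4)*(z + 2)*(z^2 - 8*z + 15) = (z - 5)*(z - 4)*(z - 3)*(z + 2)*(z - 5)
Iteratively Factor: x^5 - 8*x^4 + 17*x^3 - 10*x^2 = (x)*(x^4 - 8*x^3 + 17*x^2 - 10*x) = x*(x - 1)*(x^3 - 7*x^2 + 10*x) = x*(x - 5)*(x - 1)*(x^2 - 2*x) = x*(x - 5)*(x - 2)*(x - 1)*(x)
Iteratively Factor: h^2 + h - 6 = (h - 2)*(h + 3)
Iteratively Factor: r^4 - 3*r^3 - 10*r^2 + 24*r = (r)*(r^3 - 3*r^2 - 10*r + 24) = r*(r + 3)*(r^2 - 6*r + 8) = r*(r - 2)*(r + 3)*(r - 4)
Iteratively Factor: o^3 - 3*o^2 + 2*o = (o - 1)*(o^2 - 2*o) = o*(o - 1)*(o - 2)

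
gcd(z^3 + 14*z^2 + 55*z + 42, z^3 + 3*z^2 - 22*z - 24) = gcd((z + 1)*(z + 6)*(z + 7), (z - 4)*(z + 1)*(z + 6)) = z^2 + 7*z + 6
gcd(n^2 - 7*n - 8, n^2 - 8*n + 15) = 1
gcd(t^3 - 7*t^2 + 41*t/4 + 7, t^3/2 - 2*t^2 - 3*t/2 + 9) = 1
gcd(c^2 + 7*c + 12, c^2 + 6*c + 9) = c + 3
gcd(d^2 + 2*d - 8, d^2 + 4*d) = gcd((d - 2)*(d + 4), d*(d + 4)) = d + 4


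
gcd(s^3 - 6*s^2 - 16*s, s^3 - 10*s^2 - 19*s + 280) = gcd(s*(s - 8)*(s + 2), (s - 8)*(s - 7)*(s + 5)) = s - 8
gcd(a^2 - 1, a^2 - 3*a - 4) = a + 1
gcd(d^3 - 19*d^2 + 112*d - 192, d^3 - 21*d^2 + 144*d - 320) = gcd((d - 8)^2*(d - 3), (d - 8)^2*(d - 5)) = d^2 - 16*d + 64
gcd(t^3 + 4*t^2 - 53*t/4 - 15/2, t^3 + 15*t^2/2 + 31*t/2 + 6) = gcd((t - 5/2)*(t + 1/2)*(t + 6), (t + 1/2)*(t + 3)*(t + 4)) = t + 1/2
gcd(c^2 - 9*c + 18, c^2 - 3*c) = c - 3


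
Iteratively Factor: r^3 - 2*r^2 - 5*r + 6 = (r - 1)*(r^2 - r - 6) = (r - 1)*(r + 2)*(r - 3)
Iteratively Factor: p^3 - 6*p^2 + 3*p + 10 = (p + 1)*(p^2 - 7*p + 10) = (p - 5)*(p + 1)*(p - 2)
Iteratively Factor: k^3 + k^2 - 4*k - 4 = (k + 1)*(k^2 - 4) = (k - 2)*(k + 1)*(k + 2)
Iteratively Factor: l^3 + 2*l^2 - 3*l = (l - 1)*(l^2 + 3*l) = (l - 1)*(l + 3)*(l)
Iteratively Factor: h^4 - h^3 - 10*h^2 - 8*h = (h - 4)*(h^3 + 3*h^2 + 2*h) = (h - 4)*(h + 1)*(h^2 + 2*h) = (h - 4)*(h + 1)*(h + 2)*(h)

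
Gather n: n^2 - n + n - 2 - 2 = n^2 - 4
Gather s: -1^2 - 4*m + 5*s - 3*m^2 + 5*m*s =-3*m^2 - 4*m + s*(5*m + 5) - 1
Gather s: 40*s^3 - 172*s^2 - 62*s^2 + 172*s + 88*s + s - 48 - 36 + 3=40*s^3 - 234*s^2 + 261*s - 81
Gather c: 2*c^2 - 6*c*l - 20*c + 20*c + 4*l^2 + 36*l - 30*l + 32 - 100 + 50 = 2*c^2 - 6*c*l + 4*l^2 + 6*l - 18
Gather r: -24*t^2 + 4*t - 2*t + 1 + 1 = -24*t^2 + 2*t + 2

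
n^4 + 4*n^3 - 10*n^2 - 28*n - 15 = (n - 3)*(n + 1)^2*(n + 5)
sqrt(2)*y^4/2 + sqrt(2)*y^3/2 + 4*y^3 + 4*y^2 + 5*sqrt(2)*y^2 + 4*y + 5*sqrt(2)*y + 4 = (y + 1)*(y + sqrt(2))*(y + 2*sqrt(2))*(sqrt(2)*y/2 + 1)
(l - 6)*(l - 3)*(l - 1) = l^3 - 10*l^2 + 27*l - 18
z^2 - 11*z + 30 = (z - 6)*(z - 5)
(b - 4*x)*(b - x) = b^2 - 5*b*x + 4*x^2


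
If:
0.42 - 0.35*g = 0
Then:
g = 1.20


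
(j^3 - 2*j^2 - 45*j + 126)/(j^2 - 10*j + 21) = (j^2 + j - 42)/(j - 7)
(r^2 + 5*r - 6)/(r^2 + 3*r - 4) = (r + 6)/(r + 4)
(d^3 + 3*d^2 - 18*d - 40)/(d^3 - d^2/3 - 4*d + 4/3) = 3*(d^2 + d - 20)/(3*d^2 - 7*d + 2)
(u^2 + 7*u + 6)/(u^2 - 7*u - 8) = (u + 6)/(u - 8)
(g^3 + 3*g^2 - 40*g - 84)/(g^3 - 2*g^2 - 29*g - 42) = (g^2 + g - 42)/(g^2 - 4*g - 21)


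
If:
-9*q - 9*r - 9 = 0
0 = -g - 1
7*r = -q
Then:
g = -1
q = -7/6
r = 1/6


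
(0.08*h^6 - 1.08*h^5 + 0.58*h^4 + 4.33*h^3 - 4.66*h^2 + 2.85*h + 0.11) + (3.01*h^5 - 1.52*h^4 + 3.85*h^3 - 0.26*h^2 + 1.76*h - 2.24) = 0.08*h^6 + 1.93*h^5 - 0.94*h^4 + 8.18*h^3 - 4.92*h^2 + 4.61*h - 2.13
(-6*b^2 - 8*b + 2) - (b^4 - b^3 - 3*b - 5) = -b^4 + b^3 - 6*b^2 - 5*b + 7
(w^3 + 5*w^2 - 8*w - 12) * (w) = w^4 + 5*w^3 - 8*w^2 - 12*w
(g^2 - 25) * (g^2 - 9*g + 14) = g^4 - 9*g^3 - 11*g^2 + 225*g - 350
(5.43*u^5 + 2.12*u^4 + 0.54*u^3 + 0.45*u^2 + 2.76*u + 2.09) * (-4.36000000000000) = -23.6748*u^5 - 9.2432*u^4 - 2.3544*u^3 - 1.962*u^2 - 12.0336*u - 9.1124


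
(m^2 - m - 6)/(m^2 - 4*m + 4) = (m^2 - m - 6)/(m^2 - 4*m + 4)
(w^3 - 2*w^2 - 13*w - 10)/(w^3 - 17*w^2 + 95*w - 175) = (w^2 + 3*w + 2)/(w^2 - 12*w + 35)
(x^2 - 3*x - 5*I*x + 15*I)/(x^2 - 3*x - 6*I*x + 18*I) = (x - 5*I)/(x - 6*I)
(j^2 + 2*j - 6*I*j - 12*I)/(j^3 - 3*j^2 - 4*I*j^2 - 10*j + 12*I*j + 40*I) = (j - 6*I)/(j^2 - j*(5 + 4*I) + 20*I)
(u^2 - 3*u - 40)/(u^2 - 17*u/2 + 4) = 2*(u + 5)/(2*u - 1)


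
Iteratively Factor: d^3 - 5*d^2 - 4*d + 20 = (d + 2)*(d^2 - 7*d + 10) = (d - 2)*(d + 2)*(d - 5)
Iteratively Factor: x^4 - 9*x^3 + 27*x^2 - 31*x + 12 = (x - 1)*(x^3 - 8*x^2 + 19*x - 12) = (x - 3)*(x - 1)*(x^2 - 5*x + 4) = (x - 3)*(x - 1)^2*(x - 4)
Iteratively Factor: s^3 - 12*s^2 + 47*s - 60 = (s - 5)*(s^2 - 7*s + 12) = (s - 5)*(s - 3)*(s - 4)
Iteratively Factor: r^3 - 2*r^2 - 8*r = (r)*(r^2 - 2*r - 8) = r*(r - 4)*(r + 2)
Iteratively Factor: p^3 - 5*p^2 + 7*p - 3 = (p - 1)*(p^2 - 4*p + 3) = (p - 1)^2*(p - 3)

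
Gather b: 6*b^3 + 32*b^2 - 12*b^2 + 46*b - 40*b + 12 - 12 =6*b^3 + 20*b^2 + 6*b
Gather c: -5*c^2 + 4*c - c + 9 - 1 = -5*c^2 + 3*c + 8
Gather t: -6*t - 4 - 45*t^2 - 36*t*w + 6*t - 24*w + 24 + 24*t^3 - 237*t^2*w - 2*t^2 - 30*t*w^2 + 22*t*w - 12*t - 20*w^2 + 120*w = 24*t^3 + t^2*(-237*w - 47) + t*(-30*w^2 - 14*w - 12) - 20*w^2 + 96*w + 20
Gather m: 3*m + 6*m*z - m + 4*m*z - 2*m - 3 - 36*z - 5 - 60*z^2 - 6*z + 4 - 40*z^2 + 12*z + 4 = 10*m*z - 100*z^2 - 30*z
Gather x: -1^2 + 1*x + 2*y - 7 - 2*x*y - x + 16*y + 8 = -2*x*y + 18*y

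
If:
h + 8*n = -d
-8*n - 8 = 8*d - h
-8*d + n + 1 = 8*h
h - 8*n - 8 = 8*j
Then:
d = -56/65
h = 64/65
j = -56/65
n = -1/65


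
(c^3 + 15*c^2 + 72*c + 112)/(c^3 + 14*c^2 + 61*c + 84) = (c + 4)/(c + 3)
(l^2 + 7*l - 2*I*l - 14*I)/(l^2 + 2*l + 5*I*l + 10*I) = (l^2 + l*(7 - 2*I) - 14*I)/(l^2 + l*(2 + 5*I) + 10*I)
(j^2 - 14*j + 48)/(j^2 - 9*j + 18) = (j - 8)/(j - 3)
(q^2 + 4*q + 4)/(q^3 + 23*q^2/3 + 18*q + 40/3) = 3*(q + 2)/(3*q^2 + 17*q + 20)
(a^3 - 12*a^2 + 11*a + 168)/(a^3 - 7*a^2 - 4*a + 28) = (a^2 - 5*a - 24)/(a^2 - 4)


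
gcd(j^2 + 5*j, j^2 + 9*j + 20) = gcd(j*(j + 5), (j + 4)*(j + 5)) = j + 5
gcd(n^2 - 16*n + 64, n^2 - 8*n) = n - 8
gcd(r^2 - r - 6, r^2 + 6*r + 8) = r + 2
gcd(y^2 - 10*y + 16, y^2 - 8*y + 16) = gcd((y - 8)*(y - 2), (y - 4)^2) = 1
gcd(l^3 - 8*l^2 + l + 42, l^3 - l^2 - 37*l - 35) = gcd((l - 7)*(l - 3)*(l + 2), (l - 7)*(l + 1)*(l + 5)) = l - 7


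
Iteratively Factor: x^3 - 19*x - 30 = (x + 3)*(x^2 - 3*x - 10) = (x + 2)*(x + 3)*(x - 5)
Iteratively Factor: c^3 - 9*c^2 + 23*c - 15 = (c - 5)*(c^2 - 4*c + 3) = (c - 5)*(c - 3)*(c - 1)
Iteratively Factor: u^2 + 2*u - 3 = (u + 3)*(u - 1)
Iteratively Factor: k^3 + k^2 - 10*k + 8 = (k - 2)*(k^2 + 3*k - 4) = (k - 2)*(k - 1)*(k + 4)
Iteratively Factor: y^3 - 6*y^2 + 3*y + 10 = (y - 2)*(y^2 - 4*y - 5) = (y - 2)*(y + 1)*(y - 5)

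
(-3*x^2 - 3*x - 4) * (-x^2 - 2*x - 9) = 3*x^4 + 9*x^3 + 37*x^2 + 35*x + 36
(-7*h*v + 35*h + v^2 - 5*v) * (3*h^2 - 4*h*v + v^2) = -21*h^3*v + 105*h^3 + 31*h^2*v^2 - 155*h^2*v - 11*h*v^3 + 55*h*v^2 + v^4 - 5*v^3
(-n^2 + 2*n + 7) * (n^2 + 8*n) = -n^4 - 6*n^3 + 23*n^2 + 56*n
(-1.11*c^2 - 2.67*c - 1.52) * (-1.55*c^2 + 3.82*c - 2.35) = 1.7205*c^4 - 0.101700000000001*c^3 - 5.2349*c^2 + 0.4681*c + 3.572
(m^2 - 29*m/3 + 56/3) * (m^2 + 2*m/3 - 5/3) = m^4 - 9*m^3 + 95*m^2/9 + 257*m/9 - 280/9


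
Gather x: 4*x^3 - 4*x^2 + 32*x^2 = 4*x^3 + 28*x^2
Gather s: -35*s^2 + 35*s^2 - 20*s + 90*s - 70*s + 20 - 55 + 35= 0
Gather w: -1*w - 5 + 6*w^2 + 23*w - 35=6*w^2 + 22*w - 40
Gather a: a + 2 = a + 2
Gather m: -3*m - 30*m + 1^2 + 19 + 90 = 110 - 33*m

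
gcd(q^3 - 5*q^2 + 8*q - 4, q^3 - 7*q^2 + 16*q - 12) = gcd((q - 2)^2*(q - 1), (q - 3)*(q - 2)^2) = q^2 - 4*q + 4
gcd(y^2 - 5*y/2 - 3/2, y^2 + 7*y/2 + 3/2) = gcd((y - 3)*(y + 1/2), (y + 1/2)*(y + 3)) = y + 1/2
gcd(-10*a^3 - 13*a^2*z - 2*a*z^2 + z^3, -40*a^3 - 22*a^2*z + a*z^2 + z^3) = -10*a^2 - 3*a*z + z^2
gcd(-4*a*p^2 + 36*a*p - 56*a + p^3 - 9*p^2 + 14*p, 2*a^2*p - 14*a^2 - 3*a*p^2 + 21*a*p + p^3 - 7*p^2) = p - 7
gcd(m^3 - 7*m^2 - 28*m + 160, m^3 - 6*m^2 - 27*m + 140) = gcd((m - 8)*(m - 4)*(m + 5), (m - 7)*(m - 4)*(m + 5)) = m^2 + m - 20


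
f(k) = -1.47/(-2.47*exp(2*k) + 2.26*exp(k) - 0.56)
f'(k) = -1.47*(4.94*exp(2*k) - 2.26*exp(k))/(-2.47*exp(2*k) + 2.26*exp(k) - 0.56)^2 = (3.3222 - 7.2618*exp(k))*exp(k)/(2.47*exp(2*k) - 2.26*exp(k) + 0.56)^2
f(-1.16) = 15.60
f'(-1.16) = 36.90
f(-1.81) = 5.74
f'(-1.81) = 5.32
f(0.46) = 0.46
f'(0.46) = -1.28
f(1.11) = 0.09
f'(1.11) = -0.21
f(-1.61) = 7.10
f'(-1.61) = 8.73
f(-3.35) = 3.04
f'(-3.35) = 0.46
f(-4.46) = 2.75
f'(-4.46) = 0.13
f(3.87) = 0.00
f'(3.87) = -0.00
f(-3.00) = 3.24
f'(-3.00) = 0.72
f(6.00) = 0.00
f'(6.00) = 0.00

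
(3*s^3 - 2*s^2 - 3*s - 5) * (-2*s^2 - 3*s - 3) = -6*s^5 - 5*s^4 + 3*s^3 + 25*s^2 + 24*s + 15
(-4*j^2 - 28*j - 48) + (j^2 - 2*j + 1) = -3*j^2 - 30*j - 47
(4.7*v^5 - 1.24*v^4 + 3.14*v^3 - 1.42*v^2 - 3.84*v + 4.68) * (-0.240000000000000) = -1.128*v^5 + 0.2976*v^4 - 0.7536*v^3 + 0.3408*v^2 + 0.9216*v - 1.1232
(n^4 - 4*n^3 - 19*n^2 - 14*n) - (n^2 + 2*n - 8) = n^4 - 4*n^3 - 20*n^2 - 16*n + 8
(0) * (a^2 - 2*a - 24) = 0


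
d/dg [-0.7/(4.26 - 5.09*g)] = -3.563/(5.09*g - 4.26)^2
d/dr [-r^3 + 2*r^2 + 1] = r*(4 - 3*r)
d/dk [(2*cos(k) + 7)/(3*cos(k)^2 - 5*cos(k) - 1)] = (-6*sin(k)^2 + 42*cos(k) - 27)*sin(k)/(-3*cos(k)^2 + 5*cos(k) + 1)^2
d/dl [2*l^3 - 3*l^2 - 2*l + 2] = 6*l^2 - 6*l - 2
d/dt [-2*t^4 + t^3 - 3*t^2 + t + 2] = -8*t^3 + 3*t^2 - 6*t + 1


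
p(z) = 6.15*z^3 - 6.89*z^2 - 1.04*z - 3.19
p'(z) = 18.45*z^2 - 13.78*z - 1.04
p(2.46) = 44.11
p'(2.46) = 76.71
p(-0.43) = -4.51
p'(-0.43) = 8.30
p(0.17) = -3.54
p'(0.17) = -2.85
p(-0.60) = -6.37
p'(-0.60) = 13.87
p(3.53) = 177.80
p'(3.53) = 180.22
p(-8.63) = -4460.18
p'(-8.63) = 1491.98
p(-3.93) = -478.81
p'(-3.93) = 338.07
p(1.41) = -1.11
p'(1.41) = 16.21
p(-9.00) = -5035.27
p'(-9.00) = 1617.43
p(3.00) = 97.73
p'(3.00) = 123.67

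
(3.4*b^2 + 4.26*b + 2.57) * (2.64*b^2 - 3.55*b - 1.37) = 8.976*b^4 - 0.823599999999999*b^3 - 12.9962*b^2 - 14.9597*b - 3.5209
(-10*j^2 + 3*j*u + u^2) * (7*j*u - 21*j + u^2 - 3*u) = -70*j^3*u + 210*j^3 + 11*j^2*u^2 - 33*j^2*u + 10*j*u^3 - 30*j*u^2 + u^4 - 3*u^3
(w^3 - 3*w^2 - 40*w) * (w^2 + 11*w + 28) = w^5 + 8*w^4 - 45*w^3 - 524*w^2 - 1120*w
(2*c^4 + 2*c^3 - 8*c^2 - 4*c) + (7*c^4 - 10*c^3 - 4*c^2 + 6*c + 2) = 9*c^4 - 8*c^3 - 12*c^2 + 2*c + 2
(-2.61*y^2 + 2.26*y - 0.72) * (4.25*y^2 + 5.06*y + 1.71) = -11.0925*y^4 - 3.6016*y^3 + 3.9125*y^2 + 0.2214*y - 1.2312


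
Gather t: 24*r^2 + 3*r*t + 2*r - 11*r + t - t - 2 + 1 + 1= 24*r^2 + 3*r*t - 9*r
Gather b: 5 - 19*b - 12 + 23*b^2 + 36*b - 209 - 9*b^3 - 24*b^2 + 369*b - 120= -9*b^3 - b^2 + 386*b - 336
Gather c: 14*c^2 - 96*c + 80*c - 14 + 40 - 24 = 14*c^2 - 16*c + 2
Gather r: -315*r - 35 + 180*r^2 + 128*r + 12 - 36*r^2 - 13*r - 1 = 144*r^2 - 200*r - 24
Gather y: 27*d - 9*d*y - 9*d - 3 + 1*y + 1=18*d + y*(1 - 9*d) - 2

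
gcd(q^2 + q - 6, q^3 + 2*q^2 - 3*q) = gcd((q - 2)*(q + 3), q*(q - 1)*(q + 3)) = q + 3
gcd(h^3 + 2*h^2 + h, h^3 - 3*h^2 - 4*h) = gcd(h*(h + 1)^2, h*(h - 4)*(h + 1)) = h^2 + h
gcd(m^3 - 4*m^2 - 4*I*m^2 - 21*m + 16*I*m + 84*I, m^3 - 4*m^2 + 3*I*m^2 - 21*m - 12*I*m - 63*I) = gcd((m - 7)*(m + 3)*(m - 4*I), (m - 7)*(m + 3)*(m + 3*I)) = m^2 - 4*m - 21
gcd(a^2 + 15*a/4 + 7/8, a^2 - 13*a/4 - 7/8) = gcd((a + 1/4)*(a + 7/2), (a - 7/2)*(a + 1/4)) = a + 1/4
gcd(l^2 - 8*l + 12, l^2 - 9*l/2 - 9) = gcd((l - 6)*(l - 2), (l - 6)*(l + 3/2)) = l - 6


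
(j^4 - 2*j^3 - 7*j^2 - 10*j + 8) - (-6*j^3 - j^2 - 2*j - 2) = j^4 + 4*j^3 - 6*j^2 - 8*j + 10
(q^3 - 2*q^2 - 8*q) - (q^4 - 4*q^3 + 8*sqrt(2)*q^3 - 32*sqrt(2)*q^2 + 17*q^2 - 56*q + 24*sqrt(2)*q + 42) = -q^4 - 8*sqrt(2)*q^3 + 5*q^3 - 19*q^2 + 32*sqrt(2)*q^2 - 24*sqrt(2)*q + 48*q - 42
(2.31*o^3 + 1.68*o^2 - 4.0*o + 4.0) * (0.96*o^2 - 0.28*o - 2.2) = 2.2176*o^5 + 0.966*o^4 - 9.3924*o^3 + 1.264*o^2 + 7.68*o - 8.8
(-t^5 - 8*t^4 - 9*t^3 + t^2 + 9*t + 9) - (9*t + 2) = -t^5 - 8*t^4 - 9*t^3 + t^2 + 7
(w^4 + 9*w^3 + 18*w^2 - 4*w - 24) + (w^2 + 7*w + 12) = w^4 + 9*w^3 + 19*w^2 + 3*w - 12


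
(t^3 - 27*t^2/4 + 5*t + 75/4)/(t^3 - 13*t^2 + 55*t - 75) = (t + 5/4)/(t - 5)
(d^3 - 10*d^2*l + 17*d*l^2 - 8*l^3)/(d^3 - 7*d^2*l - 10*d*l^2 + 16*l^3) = (d - l)/(d + 2*l)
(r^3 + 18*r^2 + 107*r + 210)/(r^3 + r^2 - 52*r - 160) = (r^2 + 13*r + 42)/(r^2 - 4*r - 32)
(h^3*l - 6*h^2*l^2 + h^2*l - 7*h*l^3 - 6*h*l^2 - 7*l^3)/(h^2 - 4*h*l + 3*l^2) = l*(h^3 - 6*h^2*l + h^2 - 7*h*l^2 - 6*h*l - 7*l^2)/(h^2 - 4*h*l + 3*l^2)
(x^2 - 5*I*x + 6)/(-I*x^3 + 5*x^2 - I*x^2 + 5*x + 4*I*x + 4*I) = (I*x + 6)/(x^2 + x*(1 + 4*I) + 4*I)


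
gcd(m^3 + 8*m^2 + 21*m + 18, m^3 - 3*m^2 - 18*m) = m + 3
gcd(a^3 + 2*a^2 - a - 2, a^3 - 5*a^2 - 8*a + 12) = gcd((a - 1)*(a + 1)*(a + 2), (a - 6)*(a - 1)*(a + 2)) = a^2 + a - 2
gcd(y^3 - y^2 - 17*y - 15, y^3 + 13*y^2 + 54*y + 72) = y + 3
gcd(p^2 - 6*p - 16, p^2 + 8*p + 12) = p + 2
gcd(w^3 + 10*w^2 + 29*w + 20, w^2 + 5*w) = w + 5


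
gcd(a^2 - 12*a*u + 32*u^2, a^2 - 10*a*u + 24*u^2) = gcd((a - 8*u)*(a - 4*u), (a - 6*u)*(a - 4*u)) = -a + 4*u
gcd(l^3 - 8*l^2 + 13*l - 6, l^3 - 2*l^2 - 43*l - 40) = 1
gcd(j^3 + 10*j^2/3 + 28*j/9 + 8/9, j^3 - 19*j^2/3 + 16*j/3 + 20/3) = j + 2/3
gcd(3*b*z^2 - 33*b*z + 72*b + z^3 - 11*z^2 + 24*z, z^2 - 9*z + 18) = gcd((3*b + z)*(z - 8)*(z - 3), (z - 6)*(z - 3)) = z - 3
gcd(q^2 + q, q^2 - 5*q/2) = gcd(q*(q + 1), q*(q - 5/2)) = q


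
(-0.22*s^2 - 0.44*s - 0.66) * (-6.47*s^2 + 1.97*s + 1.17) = 1.4234*s^4 + 2.4134*s^3 + 3.146*s^2 - 1.815*s - 0.7722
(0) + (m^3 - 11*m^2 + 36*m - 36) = m^3 - 11*m^2 + 36*m - 36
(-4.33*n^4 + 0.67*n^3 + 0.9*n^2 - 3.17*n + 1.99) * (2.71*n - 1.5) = -11.7343*n^5 + 8.3107*n^4 + 1.434*n^3 - 9.9407*n^2 + 10.1479*n - 2.985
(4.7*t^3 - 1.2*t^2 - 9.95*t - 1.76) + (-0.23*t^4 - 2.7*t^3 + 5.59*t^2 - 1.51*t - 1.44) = -0.23*t^4 + 2.0*t^3 + 4.39*t^2 - 11.46*t - 3.2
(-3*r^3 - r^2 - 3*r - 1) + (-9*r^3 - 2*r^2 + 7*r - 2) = -12*r^3 - 3*r^2 + 4*r - 3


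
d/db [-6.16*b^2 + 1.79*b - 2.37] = 1.79 - 12.32*b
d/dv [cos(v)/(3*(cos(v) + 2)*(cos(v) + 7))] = (cos(v)^2 - 14)*sin(v)/(3*(cos(v) + 2)^2*(cos(v) + 7)^2)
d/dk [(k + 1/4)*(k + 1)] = 2*k + 5/4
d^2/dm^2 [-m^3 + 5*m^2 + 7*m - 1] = 10 - 6*m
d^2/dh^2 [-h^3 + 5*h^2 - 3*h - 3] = 10 - 6*h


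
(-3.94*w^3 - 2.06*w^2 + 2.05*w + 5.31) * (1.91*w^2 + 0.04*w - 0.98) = -7.5254*w^5 - 4.0922*w^4 + 7.6943*w^3 + 12.2429*w^2 - 1.7966*w - 5.2038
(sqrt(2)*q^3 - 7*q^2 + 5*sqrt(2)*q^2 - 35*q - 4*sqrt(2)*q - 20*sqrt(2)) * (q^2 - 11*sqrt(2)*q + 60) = sqrt(2)*q^5 - 29*q^4 + 5*sqrt(2)*q^4 - 145*q^3 + 133*sqrt(2)*q^3 - 332*q^2 + 665*sqrt(2)*q^2 - 1660*q - 240*sqrt(2)*q - 1200*sqrt(2)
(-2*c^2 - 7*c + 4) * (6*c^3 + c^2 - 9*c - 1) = -12*c^5 - 44*c^4 + 35*c^3 + 69*c^2 - 29*c - 4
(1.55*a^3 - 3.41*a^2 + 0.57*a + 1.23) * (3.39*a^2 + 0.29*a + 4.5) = 5.2545*a^5 - 11.1104*a^4 + 7.9184*a^3 - 11.01*a^2 + 2.9217*a + 5.535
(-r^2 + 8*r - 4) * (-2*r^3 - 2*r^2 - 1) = 2*r^5 - 14*r^4 - 8*r^3 + 9*r^2 - 8*r + 4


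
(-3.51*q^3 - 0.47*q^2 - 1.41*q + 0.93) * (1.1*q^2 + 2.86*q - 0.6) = -3.861*q^5 - 10.5556*q^4 - 0.7892*q^3 - 2.7276*q^2 + 3.5058*q - 0.558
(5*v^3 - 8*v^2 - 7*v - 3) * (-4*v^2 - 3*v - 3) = -20*v^5 + 17*v^4 + 37*v^3 + 57*v^2 + 30*v + 9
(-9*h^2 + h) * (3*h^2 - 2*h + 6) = -27*h^4 + 21*h^3 - 56*h^2 + 6*h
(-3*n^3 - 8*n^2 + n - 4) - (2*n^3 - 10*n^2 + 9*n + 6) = -5*n^3 + 2*n^2 - 8*n - 10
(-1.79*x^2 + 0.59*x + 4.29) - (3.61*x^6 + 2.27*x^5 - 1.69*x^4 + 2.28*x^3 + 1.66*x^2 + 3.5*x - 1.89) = -3.61*x^6 - 2.27*x^5 + 1.69*x^4 - 2.28*x^3 - 3.45*x^2 - 2.91*x + 6.18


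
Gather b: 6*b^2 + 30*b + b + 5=6*b^2 + 31*b + 5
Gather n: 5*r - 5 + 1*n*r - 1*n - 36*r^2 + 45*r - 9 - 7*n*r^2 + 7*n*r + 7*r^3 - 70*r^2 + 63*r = n*(-7*r^2 + 8*r - 1) + 7*r^3 - 106*r^2 + 113*r - 14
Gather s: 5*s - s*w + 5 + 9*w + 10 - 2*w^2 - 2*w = s*(5 - w) - 2*w^2 + 7*w + 15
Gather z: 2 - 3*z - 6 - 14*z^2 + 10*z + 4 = -14*z^2 + 7*z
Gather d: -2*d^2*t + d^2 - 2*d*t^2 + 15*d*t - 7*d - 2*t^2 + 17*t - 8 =d^2*(1 - 2*t) + d*(-2*t^2 + 15*t - 7) - 2*t^2 + 17*t - 8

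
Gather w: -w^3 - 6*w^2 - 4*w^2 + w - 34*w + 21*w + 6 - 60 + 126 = -w^3 - 10*w^2 - 12*w + 72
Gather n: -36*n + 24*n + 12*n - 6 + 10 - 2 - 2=0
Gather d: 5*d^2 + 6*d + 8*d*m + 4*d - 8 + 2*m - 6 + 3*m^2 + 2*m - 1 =5*d^2 + d*(8*m + 10) + 3*m^2 + 4*m - 15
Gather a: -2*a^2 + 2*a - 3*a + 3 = -2*a^2 - a + 3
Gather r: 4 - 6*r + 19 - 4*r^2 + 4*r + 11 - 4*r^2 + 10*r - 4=-8*r^2 + 8*r + 30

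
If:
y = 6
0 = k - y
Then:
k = 6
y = 6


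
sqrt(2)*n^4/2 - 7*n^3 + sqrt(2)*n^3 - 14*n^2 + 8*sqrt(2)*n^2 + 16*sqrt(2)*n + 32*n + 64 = (n - 4*sqrt(2))^2*(n + sqrt(2))*(sqrt(2)*n/2 + sqrt(2))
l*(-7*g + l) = -7*g*l + l^2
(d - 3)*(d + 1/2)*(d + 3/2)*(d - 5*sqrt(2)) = d^4 - 5*sqrt(2)*d^3 - d^3 - 21*d^2/4 + 5*sqrt(2)*d^2 - 9*d/4 + 105*sqrt(2)*d/4 + 45*sqrt(2)/4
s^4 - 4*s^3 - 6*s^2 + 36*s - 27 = (s - 3)^2*(s - 1)*(s + 3)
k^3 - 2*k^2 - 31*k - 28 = (k - 7)*(k + 1)*(k + 4)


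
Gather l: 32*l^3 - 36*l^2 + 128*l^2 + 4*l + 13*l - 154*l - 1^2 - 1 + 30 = 32*l^3 + 92*l^2 - 137*l + 28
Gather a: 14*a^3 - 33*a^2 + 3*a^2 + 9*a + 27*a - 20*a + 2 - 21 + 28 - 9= 14*a^3 - 30*a^2 + 16*a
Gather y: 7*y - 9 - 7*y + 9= 0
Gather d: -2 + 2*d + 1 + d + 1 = 3*d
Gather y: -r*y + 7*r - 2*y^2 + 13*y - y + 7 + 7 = 7*r - 2*y^2 + y*(12 - r) + 14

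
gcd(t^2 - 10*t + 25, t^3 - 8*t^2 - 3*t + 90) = t - 5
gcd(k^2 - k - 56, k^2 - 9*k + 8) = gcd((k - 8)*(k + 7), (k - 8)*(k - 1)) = k - 8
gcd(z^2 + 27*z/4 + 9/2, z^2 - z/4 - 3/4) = z + 3/4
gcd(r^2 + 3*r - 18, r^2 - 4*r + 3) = r - 3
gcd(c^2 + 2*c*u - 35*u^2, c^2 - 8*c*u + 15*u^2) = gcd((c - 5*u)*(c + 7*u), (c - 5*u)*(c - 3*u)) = -c + 5*u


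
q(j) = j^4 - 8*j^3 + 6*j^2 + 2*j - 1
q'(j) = 4*j^3 - 24*j^2 + 12*j + 2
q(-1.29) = 26.35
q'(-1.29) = -62.01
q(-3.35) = 486.34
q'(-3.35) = -457.92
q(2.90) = -69.12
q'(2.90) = -67.48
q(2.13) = -26.24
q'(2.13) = -42.67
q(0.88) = 0.55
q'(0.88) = -3.30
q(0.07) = -0.83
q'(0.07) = 2.72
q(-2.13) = 119.85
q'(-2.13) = -171.10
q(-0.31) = -0.80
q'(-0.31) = -4.15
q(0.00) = -1.00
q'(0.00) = 2.00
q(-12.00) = 35399.00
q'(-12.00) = -10510.00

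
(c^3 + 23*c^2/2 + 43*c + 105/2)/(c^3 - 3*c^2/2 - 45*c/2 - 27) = (2*c^2 + 17*c + 35)/(2*c^2 - 9*c - 18)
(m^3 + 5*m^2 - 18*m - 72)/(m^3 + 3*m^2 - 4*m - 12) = (m^2 + 2*m - 24)/(m^2 - 4)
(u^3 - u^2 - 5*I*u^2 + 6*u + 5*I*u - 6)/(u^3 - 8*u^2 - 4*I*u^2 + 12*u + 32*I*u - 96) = (u^2 + u*(-1 + I) - I)/(u^2 + 2*u*(-4 + I) - 16*I)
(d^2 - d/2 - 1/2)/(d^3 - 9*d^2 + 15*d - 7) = (d + 1/2)/(d^2 - 8*d + 7)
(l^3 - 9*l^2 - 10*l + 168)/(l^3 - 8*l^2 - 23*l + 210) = (l + 4)/(l + 5)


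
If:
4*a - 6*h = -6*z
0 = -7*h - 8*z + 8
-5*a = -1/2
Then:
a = 1/10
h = 128/225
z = 113/225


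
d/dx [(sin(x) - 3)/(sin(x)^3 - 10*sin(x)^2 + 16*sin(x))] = (-2*sin(x)^3 + 19*sin(x)^2 - 60*sin(x) + 48)*cos(x)/((sin(x) - 8)^2*(sin(x) - 2)^2*sin(x)^2)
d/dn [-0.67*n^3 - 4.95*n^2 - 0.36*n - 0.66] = -2.01*n^2 - 9.9*n - 0.36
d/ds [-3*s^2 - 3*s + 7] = -6*s - 3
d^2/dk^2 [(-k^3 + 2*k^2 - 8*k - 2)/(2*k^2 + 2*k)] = (-11*k^3 - 6*k^2 - 6*k - 2)/(k^3*(k^3 + 3*k^2 + 3*k + 1))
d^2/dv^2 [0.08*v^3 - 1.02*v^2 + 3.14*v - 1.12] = 0.48*v - 2.04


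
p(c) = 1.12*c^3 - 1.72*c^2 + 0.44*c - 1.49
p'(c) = 3.36*c^2 - 3.44*c + 0.44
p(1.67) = -0.34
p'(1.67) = 4.07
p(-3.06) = -51.03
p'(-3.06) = 42.43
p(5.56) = 140.29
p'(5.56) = 85.18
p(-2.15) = -21.52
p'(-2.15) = 23.37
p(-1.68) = -12.39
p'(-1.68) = 15.70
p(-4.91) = -177.69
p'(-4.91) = 98.33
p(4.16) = 51.21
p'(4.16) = 44.28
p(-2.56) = -32.68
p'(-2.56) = 31.27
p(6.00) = 181.15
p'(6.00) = 100.76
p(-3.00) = -48.53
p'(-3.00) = 41.00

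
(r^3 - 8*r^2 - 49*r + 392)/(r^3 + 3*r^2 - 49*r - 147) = (r - 8)/(r + 3)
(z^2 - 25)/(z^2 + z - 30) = (z + 5)/(z + 6)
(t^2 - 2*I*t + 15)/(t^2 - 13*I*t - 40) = (t + 3*I)/(t - 8*I)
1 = 1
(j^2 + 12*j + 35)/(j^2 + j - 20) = (j + 7)/(j - 4)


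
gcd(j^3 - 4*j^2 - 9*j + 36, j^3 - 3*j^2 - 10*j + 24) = j^2 - j - 12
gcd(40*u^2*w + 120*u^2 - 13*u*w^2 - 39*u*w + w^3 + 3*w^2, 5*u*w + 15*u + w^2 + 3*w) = w + 3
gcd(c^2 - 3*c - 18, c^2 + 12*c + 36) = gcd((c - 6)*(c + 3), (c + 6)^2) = 1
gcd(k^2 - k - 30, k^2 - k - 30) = k^2 - k - 30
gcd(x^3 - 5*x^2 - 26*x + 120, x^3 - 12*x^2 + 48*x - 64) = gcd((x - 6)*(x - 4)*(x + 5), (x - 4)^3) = x - 4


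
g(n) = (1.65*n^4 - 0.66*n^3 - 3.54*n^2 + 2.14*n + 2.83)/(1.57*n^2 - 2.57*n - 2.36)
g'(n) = (2.57 - 3.14*n)*(1.65*n^4 - 0.66*n^3 - 3.54*n^2 + 2.14*n + 2.83)/(1.57*n^2 - 2.57*n - 2.36)^2 + (6.6*n^3 - 1.98*n^2 - 7.08*n + 2.14)/(1.57*n^2 - 2.57*n - 2.36)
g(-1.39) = 0.22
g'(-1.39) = -1.89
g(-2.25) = 2.63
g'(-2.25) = -3.68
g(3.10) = 22.72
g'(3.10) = -1.05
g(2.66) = 28.06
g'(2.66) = -35.93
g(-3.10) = 6.49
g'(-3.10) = -5.40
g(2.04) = -14.44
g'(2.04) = -85.00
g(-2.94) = 5.65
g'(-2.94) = -5.07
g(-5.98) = 30.58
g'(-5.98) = -11.35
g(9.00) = 99.13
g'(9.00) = 20.09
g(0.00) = -1.20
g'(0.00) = 0.40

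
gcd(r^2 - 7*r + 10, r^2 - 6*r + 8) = r - 2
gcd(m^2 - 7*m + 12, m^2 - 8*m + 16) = m - 4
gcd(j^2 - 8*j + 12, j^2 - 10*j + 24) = j - 6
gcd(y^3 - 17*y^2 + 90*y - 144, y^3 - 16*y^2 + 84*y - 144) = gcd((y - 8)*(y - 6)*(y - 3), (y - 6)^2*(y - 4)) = y - 6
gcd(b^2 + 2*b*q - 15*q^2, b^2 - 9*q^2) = -b + 3*q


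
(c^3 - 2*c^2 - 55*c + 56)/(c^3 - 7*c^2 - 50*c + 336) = (c - 1)/(c - 6)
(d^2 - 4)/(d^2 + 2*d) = (d - 2)/d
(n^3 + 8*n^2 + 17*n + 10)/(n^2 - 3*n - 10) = (n^2 + 6*n + 5)/(n - 5)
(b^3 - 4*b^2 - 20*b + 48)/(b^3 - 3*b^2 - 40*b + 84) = (b^2 - 2*b - 24)/(b^2 - b - 42)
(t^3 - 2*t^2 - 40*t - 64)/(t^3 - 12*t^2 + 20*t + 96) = (t + 4)/(t - 6)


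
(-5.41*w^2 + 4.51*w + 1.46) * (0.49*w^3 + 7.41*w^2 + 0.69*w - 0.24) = -2.6509*w^5 - 37.8782*w^4 + 30.4016*w^3 + 15.2289*w^2 - 0.075*w - 0.3504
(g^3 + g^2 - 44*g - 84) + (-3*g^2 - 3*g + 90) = g^3 - 2*g^2 - 47*g + 6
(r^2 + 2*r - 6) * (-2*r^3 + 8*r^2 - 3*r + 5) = -2*r^5 + 4*r^4 + 25*r^3 - 49*r^2 + 28*r - 30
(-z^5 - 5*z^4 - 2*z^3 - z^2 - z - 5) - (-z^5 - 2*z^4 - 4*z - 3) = -3*z^4 - 2*z^3 - z^2 + 3*z - 2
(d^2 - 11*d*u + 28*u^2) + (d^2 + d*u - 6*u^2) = 2*d^2 - 10*d*u + 22*u^2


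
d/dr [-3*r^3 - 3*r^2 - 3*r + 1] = -9*r^2 - 6*r - 3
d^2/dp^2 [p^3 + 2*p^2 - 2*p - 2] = 6*p + 4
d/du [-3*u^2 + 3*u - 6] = 3 - 6*u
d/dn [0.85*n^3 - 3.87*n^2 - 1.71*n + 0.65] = 2.55*n^2 - 7.74*n - 1.71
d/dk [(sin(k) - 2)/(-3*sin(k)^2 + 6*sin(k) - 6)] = (sin(k)^2 - 4*sin(k) + 2)*cos(k)/(3*(sin(k)^2 - 2*sin(k) + 2)^2)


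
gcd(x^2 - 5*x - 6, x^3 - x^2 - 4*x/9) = 1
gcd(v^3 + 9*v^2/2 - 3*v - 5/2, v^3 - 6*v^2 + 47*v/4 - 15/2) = 1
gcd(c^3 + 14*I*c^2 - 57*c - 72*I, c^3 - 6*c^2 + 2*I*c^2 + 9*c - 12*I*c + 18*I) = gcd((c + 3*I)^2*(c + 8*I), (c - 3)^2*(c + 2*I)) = 1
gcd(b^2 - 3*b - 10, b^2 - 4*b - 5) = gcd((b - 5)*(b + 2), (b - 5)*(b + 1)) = b - 5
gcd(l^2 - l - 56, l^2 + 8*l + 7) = l + 7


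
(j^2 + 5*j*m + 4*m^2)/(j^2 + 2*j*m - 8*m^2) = (j + m)/(j - 2*m)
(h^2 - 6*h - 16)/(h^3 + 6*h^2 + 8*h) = (h - 8)/(h*(h + 4))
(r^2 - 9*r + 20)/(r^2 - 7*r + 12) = (r - 5)/(r - 3)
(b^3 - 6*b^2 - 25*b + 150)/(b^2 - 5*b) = b - 1 - 30/b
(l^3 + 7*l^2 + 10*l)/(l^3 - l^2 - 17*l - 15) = l*(l^2 + 7*l + 10)/(l^3 - l^2 - 17*l - 15)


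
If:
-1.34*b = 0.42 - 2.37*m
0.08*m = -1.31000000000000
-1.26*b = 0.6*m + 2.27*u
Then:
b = -29.28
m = -16.38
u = 20.58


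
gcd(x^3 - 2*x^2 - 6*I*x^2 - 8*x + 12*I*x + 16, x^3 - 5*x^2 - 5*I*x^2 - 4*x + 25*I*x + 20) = x - 4*I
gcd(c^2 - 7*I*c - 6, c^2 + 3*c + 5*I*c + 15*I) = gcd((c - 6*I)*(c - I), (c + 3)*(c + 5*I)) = 1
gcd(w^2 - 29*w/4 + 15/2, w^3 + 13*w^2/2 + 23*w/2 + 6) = 1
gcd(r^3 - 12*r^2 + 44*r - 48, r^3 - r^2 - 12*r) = r - 4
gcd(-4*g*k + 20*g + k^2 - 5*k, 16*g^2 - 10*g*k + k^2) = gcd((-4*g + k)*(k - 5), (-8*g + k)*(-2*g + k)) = 1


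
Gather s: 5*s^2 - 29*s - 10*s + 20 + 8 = 5*s^2 - 39*s + 28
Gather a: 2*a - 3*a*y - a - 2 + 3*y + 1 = a*(1 - 3*y) + 3*y - 1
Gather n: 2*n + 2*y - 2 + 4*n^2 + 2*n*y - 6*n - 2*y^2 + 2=4*n^2 + n*(2*y - 4) - 2*y^2 + 2*y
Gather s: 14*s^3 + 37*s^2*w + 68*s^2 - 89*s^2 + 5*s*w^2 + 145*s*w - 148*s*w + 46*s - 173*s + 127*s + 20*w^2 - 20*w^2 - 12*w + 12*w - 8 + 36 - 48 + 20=14*s^3 + s^2*(37*w - 21) + s*(5*w^2 - 3*w)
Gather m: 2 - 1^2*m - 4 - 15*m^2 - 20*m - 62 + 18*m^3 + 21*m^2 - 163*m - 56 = 18*m^3 + 6*m^2 - 184*m - 120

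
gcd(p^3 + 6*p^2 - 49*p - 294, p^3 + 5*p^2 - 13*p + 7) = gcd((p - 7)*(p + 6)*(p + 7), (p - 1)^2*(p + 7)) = p + 7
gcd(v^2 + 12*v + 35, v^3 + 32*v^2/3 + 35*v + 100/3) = v + 5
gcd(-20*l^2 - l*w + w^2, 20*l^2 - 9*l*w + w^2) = -5*l + w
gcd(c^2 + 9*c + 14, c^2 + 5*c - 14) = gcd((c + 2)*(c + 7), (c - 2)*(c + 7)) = c + 7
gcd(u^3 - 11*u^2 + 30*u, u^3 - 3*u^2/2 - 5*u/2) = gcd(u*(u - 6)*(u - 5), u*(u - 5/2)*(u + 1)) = u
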